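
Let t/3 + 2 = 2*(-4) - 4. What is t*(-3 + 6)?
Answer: -126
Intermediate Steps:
t = -42 (t = -6 + 3*(2*(-4) - 4) = -6 + 3*(-8 - 4) = -6 + 3*(-12) = -6 - 36 = -42)
t*(-3 + 6) = -42*(-3 + 6) = -42*3 = -126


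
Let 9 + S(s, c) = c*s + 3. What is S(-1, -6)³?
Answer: 0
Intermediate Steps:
S(s, c) = -6 + c*s (S(s, c) = -9 + (c*s + 3) = -9 + (3 + c*s) = -6 + c*s)
S(-1, -6)³ = (-6 - 6*(-1))³ = (-6 + 6)³ = 0³ = 0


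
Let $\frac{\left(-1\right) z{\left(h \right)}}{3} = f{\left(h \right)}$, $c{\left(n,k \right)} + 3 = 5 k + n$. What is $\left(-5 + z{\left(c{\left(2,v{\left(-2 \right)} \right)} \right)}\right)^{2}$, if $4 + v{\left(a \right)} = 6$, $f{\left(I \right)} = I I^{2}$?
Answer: $4804864$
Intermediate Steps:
$f{\left(I \right)} = I^{3}$
$v{\left(a \right)} = 2$ ($v{\left(a \right)} = -4 + 6 = 2$)
$c{\left(n,k \right)} = -3 + n + 5 k$ ($c{\left(n,k \right)} = -3 + \left(5 k + n\right) = -3 + \left(n + 5 k\right) = -3 + n + 5 k$)
$z{\left(h \right)} = - 3 h^{3}$
$\left(-5 + z{\left(c{\left(2,v{\left(-2 \right)} \right)} \right)}\right)^{2} = \left(-5 - 3 \left(-3 + 2 + 5 \cdot 2\right)^{3}\right)^{2} = \left(-5 - 3 \left(-3 + 2 + 10\right)^{3}\right)^{2} = \left(-5 - 3 \cdot 9^{3}\right)^{2} = \left(-5 - 2187\right)^{2} = \left(-2192\right)^{2} = 4804864$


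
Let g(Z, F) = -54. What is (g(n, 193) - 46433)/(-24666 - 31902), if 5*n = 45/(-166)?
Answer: 46487/56568 ≈ 0.82179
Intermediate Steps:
n = -9/166 (n = (45/(-166))/5 = (45*(-1/166))/5 = (1/5)*(-45/166) = -9/166 ≈ -0.054217)
(g(n, 193) - 46433)/(-24666 - 31902) = (-54 - 46433)/(-24666 - 31902) = -46487/(-56568) = -46487*(-1/56568) = 46487/56568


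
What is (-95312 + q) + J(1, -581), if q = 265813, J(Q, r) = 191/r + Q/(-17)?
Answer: 1684034549/9877 ≈ 1.7050e+5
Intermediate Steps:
J(Q, r) = 191/r - Q/17 (J(Q, r) = 191/r + Q*(-1/17) = 191/r - Q/17)
(-95312 + q) + J(1, -581) = (-95312 + 265813) + (191/(-581) - 1/17*1) = 170501 + (191*(-1/581) - 1/17) = 170501 + (-191/581 - 1/17) = 170501 - 3828/9877 = 1684034549/9877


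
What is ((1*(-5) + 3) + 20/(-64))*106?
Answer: -1961/8 ≈ -245.13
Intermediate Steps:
((1*(-5) + 3) + 20/(-64))*106 = ((-5 + 3) + 20*(-1/64))*106 = (-2 - 5/16)*106 = -37/16*106 = -1961/8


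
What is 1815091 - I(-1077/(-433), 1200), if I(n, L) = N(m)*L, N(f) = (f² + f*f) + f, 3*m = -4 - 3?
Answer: 5414473/3 ≈ 1.8048e+6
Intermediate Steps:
m = -7/3 (m = (-4 - 3)/3 = (⅓)*(-7) = -7/3 ≈ -2.3333)
N(f) = f + 2*f² (N(f) = (f² + f²) + f = 2*f² + f = f + 2*f²)
I(n, L) = 77*L/9 (I(n, L) = (-7*(1 + 2*(-7/3))/3)*L = (-7*(1 - 14/3)/3)*L = (-7/3*(-11/3))*L = 77*L/9)
1815091 - I(-1077/(-433), 1200) = 1815091 - 77*1200/9 = 1815091 - 1*30800/3 = 1815091 - 30800/3 = 5414473/3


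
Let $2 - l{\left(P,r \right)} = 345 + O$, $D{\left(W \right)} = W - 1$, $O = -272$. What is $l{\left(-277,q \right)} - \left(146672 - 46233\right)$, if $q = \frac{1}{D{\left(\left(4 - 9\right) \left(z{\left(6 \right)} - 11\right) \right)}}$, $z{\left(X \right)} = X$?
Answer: $-100510$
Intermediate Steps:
$D{\left(W \right)} = -1 + W$ ($D{\left(W \right)} = W - 1 = -1 + W$)
$q = \frac{1}{24}$ ($q = \frac{1}{-1 + \left(4 - 9\right) \left(6 - 11\right)} = \frac{1}{-1 - -25} = \frac{1}{-1 + 25} = \frac{1}{24} \approx 0.041667$)
$l{\left(P,r \right)} = -71$ ($l{\left(P,r \right)} = 2 - \left(345 - 272\right) = 2 - 73 = -71$)
$l{\left(-277,q \right)} - \left(146672 - 46233\right) = -71 - \left(146672 - 46233\right) = -71 - 100439 = -100510$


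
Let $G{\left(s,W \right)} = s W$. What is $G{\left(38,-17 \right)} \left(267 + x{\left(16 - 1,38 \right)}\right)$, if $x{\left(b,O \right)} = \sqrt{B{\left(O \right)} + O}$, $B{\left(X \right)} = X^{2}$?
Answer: $-172482 - 646 \sqrt{1482} \approx -1.9735 \cdot 10^{5}$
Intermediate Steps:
$x{\left(b,O \right)} = \sqrt{O + O^{2}}$ ($x{\left(b,O \right)} = \sqrt{O^{2} + O} = \sqrt{O + O^{2}}$)
$G{\left(s,W \right)} = W s$
$G{\left(38,-17 \right)} \left(267 + x{\left(16 - 1,38 \right)}\right) = \left(-17\right) 38 \left(267 + \sqrt{38 \left(1 + 38\right)}\right) = - 646 \left(267 + \sqrt{38 \cdot 39}\right) = - 646 \left(267 + \sqrt{1482}\right) = -172482 - 646 \sqrt{1482}$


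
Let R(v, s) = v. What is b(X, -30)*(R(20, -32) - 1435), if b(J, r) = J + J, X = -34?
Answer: 96220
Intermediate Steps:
b(J, r) = 2*J
b(X, -30)*(R(20, -32) - 1435) = (2*(-34))*(20 - 1435) = -68*(-1415) = 96220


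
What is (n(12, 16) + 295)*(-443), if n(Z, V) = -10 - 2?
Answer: -125369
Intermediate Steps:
n(Z, V) = -12
(n(12, 16) + 295)*(-443) = (-12 + 295)*(-443) = 283*(-443) = -125369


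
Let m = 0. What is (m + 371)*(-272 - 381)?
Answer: -242263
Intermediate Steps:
(m + 371)*(-272 - 381) = (0 + 371)*(-272 - 381) = 371*(-653) = -242263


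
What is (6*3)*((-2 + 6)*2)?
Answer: 144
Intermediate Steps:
(6*3)*((-2 + 6)*2) = 18*(4*2) = 18*8 = 144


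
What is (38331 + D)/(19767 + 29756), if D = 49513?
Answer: 87844/49523 ≈ 1.7738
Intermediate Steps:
(38331 + D)/(19767 + 29756) = (38331 + 49513)/(19767 + 29756) = 87844/49523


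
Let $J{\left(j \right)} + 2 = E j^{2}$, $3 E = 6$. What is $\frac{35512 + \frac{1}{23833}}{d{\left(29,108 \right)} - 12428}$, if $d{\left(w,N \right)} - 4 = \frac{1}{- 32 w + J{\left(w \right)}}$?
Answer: $- \frac{636460837744}{222668072551} \approx -2.8583$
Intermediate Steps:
$E = 2$ ($E = \frac{1}{3} \cdot 6 = 2$)
$J{\left(j \right)} = -2 + 2 j^{2}$
$d{\left(w,N \right)} = 4 + \frac{1}{-2 - 32 w + 2 w^{2}}$ ($d{\left(w,N \right)} = 4 + \frac{1}{- 32 w + \left(-2 + 2 w^{2}\right)} = 4 + \frac{1}{-2 - 32 w + 2 w^{2}}$)
$\frac{35512 + \frac{1}{23833}}{d{\left(29,108 \right)} - 12428} = \frac{35512 + \frac{1}{23833}}{\frac{7 - 8 \cdot 29^{2} + 128 \cdot 29}{2 \left(1 - 29^{2} + 16 \cdot 29\right)} - 12428} = \frac{35512 + \frac{1}{23833}}{\frac{7 - 6728 + 3712}{2 \left(1 - 841 + 464\right)} - 12428} = \frac{846357497}{23833 \left(\frac{7 - 6728 + 3712}{2 \left(1 - 841 + 464\right)} - 12428\right)} = \frac{846357497}{23833 \left(\frac{1}{2} \frac{1}{-376} \left(-3009\right) - 12428\right)} = \frac{846357497}{23833 \left(\frac{1}{2} \left(- \frac{1}{376}\right) \left(-3009\right) - 12428\right)} = \frac{846357497}{23833 \left(\frac{3009}{752} - 12428\right)} = \frac{846357497}{23833 \left(- \frac{9342847}{752}\right)} = \frac{846357497}{23833} \left(- \frac{752}{9342847}\right) = - \frac{636460837744}{222668072551}$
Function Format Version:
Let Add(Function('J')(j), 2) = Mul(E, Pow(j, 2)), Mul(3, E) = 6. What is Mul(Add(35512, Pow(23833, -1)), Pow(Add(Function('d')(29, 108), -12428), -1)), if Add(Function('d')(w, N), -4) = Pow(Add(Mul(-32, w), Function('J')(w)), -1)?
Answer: Rational(-636460837744, 222668072551) ≈ -2.8583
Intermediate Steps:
E = 2 (E = Mul(Rational(1, 3), 6) = 2)
Function('J')(j) = Add(-2, Mul(2, Pow(j, 2)))
Function('d')(w, N) = Add(4, Pow(Add(-2, Mul(-32, w), Mul(2, Pow(w, 2))), -1)) (Function('d')(w, N) = Add(4, Pow(Add(Mul(-32, w), Add(-2, Mul(2, Pow(w, 2)))), -1)) = Add(4, Pow(Add(-2, Mul(-32, w), Mul(2, Pow(w, 2))), -1)))
Mul(Add(35512, Pow(23833, -1)), Pow(Add(Function('d')(29, 108), -12428), -1)) = Mul(Add(35512, Pow(23833, -1)), Pow(Add(Mul(Rational(1, 2), Pow(Add(1, Mul(-1, Pow(29, 2)), Mul(16, 29)), -1), Add(7, Mul(-8, Pow(29, 2)), Mul(128, 29))), -12428), -1)) = Mul(Add(35512, Rational(1, 23833)), Pow(Add(Mul(Rational(1, 2), Pow(Add(1, Mul(-1, 841), 464), -1), Add(7, Mul(-8, 841), 3712)), -12428), -1)) = Mul(Rational(846357497, 23833), Pow(Add(Mul(Rational(1, 2), Pow(Add(1, -841, 464), -1), Add(7, -6728, 3712)), -12428), -1)) = Mul(Rational(846357497, 23833), Pow(Add(Mul(Rational(1, 2), Pow(-376, -1), -3009), -12428), -1)) = Mul(Rational(846357497, 23833), Pow(Add(Mul(Rational(1, 2), Rational(-1, 376), -3009), -12428), -1)) = Mul(Rational(846357497, 23833), Pow(Add(Rational(3009, 752), -12428), -1)) = Mul(Rational(846357497, 23833), Pow(Rational(-9342847, 752), -1)) = Mul(Rational(846357497, 23833), Rational(-752, 9342847)) = Rational(-636460837744, 222668072551)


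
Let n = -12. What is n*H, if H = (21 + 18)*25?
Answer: -11700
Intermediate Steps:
H = 975 (H = 39*25 = 975)
n*H = -12*975 = -11700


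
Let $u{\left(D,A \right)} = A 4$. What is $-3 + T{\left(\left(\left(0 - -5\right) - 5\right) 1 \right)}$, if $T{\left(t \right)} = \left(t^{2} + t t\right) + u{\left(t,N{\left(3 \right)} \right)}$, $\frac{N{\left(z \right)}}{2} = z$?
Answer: $21$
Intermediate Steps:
$N{\left(z \right)} = 2 z$
$u{\left(D,A \right)} = 4 A$
$T{\left(t \right)} = 24 + 2 t^{2}$ ($T{\left(t \right)} = \left(t^{2} + t t\right) + 4 \cdot 2 \cdot 3 = \left(t^{2} + t^{2}\right) + 4 \cdot 6 = 2 t^{2} + 24 = 24 + 2 t^{2}$)
$-3 + T{\left(\left(\left(0 - -5\right) - 5\right) 1 \right)} = -3 + \left(24 + 2 \left(\left(\left(0 - -5\right) - 5\right) 1\right)^{2}\right) = -3 + \left(24 + 2 \left(\left(\left(0 + 5\right) - 5\right) 1\right)^{2}\right) = -3 + \left(24 + 2 \left(\left(5 - 5\right) 1\right)^{2}\right) = -3 + \left(24 + 2 \left(0 \cdot 1\right)^{2}\right) = -3 + \left(24 + 2 \cdot 0^{2}\right) = -3 + \left(24 + 2 \cdot 0\right) = -3 + \left(24 + 0\right) = -3 + 24 = 21$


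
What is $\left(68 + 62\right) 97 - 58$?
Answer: $12552$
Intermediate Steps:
$\left(68 + 62\right) 97 - 58 = 130 \cdot 97 - 58 = 12610 - 58 = 12552$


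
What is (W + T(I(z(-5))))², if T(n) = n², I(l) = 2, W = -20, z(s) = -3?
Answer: 256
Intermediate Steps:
(W + T(I(z(-5))))² = (-20 + 2²)² = (-20 + 4)² = (-16)² = 256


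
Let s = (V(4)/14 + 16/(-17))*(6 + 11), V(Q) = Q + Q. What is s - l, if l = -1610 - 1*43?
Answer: 11527/7 ≈ 1646.7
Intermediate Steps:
V(Q) = 2*Q
l = -1653 (l = -1610 - 43 = -1653)
s = -44/7 (s = ((2*4)/14 + 16/(-17))*(6 + 11) = (8*(1/14) + 16*(-1/17))*17 = (4/7 - 16/17)*17 = -44/119*17 = -44/7 ≈ -6.2857)
s - l = -44/7 - 1*(-1653) = -44/7 + 1653 = 11527/7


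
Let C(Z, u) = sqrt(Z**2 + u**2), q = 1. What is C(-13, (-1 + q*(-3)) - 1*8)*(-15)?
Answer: -15*sqrt(313) ≈ -265.38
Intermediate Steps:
C(-13, (-1 + q*(-3)) - 1*8)*(-15) = sqrt((-13)**2 + ((-1 + 1*(-3)) - 1*8)**2)*(-15) = sqrt(169 + ((-1 - 3) - 8)**2)*(-15) = sqrt(169 + (-4 - 8)**2)*(-15) = sqrt(169 + (-12)**2)*(-15) = sqrt(169 + 144)*(-15) = sqrt(313)*(-15) = -15*sqrt(313)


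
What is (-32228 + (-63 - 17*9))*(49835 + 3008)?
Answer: -1714438292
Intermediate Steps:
(-32228 + (-63 - 17*9))*(49835 + 3008) = (-32228 + (-63 - 153))*52843 = (-32228 - 216)*52843 = -32444*52843 = -1714438292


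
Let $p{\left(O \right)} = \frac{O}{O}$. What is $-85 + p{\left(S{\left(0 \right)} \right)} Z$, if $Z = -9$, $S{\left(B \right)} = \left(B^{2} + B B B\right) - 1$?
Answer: $-94$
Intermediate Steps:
$S{\left(B \right)} = -1 + B^{2} + B^{3}$ ($S{\left(B \right)} = \left(B^{2} + B^{2} B\right) - 1 = \left(B^{2} + B^{3}\right) - 1 = -1 + B^{2} + B^{3}$)
$p{\left(O \right)} = 1$
$-85 + p{\left(S{\left(0 \right)} \right)} Z = -85 + 1 \left(-9\right) = -85 - 9 = -94$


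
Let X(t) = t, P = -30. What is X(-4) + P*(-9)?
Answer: 266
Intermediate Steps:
X(-4) + P*(-9) = -4 - 30*(-9) = -4 + 270 = 266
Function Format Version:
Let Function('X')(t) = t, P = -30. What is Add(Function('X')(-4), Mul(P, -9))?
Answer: 266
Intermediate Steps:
Add(Function('X')(-4), Mul(P, -9)) = Add(-4, Mul(-30, -9)) = Add(-4, 270) = 266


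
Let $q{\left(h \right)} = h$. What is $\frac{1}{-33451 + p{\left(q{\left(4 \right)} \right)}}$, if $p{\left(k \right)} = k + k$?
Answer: $- \frac{1}{33443} \approx -2.9902 \cdot 10^{-5}$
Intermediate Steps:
$p{\left(k \right)} = 2 k$
$\frac{1}{-33451 + p{\left(q{\left(4 \right)} \right)}} = \frac{1}{-33451 + 2 \cdot 4} = \frac{1}{-33451 + 8} = \frac{1}{-33443} = - \frac{1}{33443}$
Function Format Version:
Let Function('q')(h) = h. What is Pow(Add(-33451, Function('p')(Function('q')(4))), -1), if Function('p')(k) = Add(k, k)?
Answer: Rational(-1, 33443) ≈ -2.9902e-5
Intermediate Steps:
Function('p')(k) = Mul(2, k)
Pow(Add(-33451, Function('p')(Function('q')(4))), -1) = Pow(Add(-33451, Mul(2, 4)), -1) = Pow(Add(-33451, 8), -1) = Pow(-33443, -1) = Rational(-1, 33443)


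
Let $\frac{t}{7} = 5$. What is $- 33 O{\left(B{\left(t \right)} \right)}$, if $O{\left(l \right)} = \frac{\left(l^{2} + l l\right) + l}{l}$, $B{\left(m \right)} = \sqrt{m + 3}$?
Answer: $-33 - 66 \sqrt{38} \approx -439.85$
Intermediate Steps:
$t = 35$ ($t = 7 \cdot 5 = 35$)
$B{\left(m \right)} = \sqrt{3 + m}$
$O{\left(l \right)} = \frac{l + 2 l^{2}}{l}$ ($O{\left(l \right)} = \frac{\left(l^{2} + l^{2}\right) + l}{l} = \frac{2 l^{2} + l}{l} = \frac{l + 2 l^{2}}{l}$)
$- 33 O{\left(B{\left(t \right)} \right)} = - 33 \left(1 + 2 \sqrt{3 + 35}\right) = - 33 \left(1 + 2 \sqrt{38}\right) = -33 - 66 \sqrt{38}$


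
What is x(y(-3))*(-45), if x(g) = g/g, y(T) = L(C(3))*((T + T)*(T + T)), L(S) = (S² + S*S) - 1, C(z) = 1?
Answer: -45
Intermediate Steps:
L(S) = -1 + 2*S² (L(S) = (S² + S²) - 1 = 2*S² - 1 = -1 + 2*S²)
y(T) = 4*T² (y(T) = (-1 + 2*1²)*((T + T)*(T + T)) = (-1 + 2*1)*((2*T)*(2*T)) = (-1 + 2)*(4*T²) = 1*(4*T²) = 4*T²)
x(g) = 1
x(y(-3))*(-45) = 1*(-45) = -45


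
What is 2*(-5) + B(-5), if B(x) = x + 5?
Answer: -10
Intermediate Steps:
B(x) = 5 + x
2*(-5) + B(-5) = 2*(-5) + (5 - 5) = -10 + 0 = -10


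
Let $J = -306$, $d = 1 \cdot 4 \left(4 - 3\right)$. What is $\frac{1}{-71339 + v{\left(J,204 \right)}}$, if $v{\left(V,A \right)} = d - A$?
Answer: $- \frac{1}{71539} \approx -1.3978 \cdot 10^{-5}$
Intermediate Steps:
$d = 4$ ($d = 4 \cdot 1 = 4$)
$v{\left(V,A \right)} = 4 - A$
$\frac{1}{-71339 + v{\left(J,204 \right)}} = \frac{1}{-71339 + \left(4 - 204\right)} = \frac{1}{-71339 - 200} = \frac{1}{-71539} = - \frac{1}{71539}$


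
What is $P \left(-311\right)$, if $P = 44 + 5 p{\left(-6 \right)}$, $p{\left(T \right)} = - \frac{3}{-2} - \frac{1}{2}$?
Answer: $-15239$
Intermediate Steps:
$p{\left(T \right)} = 1$ ($p{\left(T \right)} = \left(-3\right) \left(- \frac{1}{2}\right) - \frac{1}{2} = \frac{3}{2} - \frac{1}{2} = 1$)
$P = 49$ ($P = 44 + 5 \cdot 1 = 44 + 5 = 49$)
$P \left(-311\right) = 49 \left(-311\right) = -15239$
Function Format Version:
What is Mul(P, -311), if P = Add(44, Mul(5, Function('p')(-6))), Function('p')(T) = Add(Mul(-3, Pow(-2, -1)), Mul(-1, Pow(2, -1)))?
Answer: -15239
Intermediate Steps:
Function('p')(T) = 1 (Function('p')(T) = Add(Mul(-3, Rational(-1, 2)), Mul(-1, Rational(1, 2))) = Add(Rational(3, 2), Rational(-1, 2)) = 1)
P = 49 (P = Add(44, Mul(5, 1)) = Add(44, 5) = 49)
Mul(P, -311) = Mul(49, -311) = -15239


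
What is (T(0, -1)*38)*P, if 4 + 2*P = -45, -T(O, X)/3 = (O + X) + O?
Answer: -2793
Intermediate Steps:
T(O, X) = -6*O - 3*X (T(O, X) = -3*((O + X) + O) = -3*(X + 2*O) = -6*O - 3*X)
P = -49/2 (P = -2 + (½)*(-45) = -2 - 45/2 = -49/2 ≈ -24.500)
(T(0, -1)*38)*P = ((-6*0 - 3*(-1))*38)*(-49/2) = ((0 + 3)*38)*(-49/2) = (3*38)*(-49/2) = 114*(-49/2) = -2793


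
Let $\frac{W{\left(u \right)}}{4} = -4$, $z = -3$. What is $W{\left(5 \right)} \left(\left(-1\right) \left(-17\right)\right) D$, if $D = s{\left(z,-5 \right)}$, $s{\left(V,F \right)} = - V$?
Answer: $-816$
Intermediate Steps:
$W{\left(u \right)} = -16$ ($W{\left(u \right)} = 4 \left(-4\right) = -16$)
$D = 3$ ($D = \left(-1\right) \left(-3\right) = 3$)
$W{\left(5 \right)} \left(\left(-1\right) \left(-17\right)\right) D = - 16 \left(\left(-1\right) \left(-17\right)\right) 3 = \left(-16\right) 17 \cdot 3 = \left(-272\right) 3 = -816$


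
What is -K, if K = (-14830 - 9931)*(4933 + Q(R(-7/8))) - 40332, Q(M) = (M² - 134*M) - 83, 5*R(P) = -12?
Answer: 3205923574/25 ≈ 1.2824e+8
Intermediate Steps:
R(P) = -12/5 (R(P) = (⅕)*(-12) = -12/5)
Q(M) = -83 + M² - 134*M
K = -3205923574/25 (K = (-14830 - 9931)*(4933 + (-83 + (-12/5)² - 134*(-12/5))) - 40332 = -24761*(4933 + (-83 + 144/25 + 1608/5)) - 40332 = -24761*(4933 + 6109/25) - 40332 = -24761*129434/25 - 40332 = -3204915274/25 - 40332 = -3205923574/25 ≈ -1.2824e+8)
-K = -1*(-3205923574/25) = 3205923574/25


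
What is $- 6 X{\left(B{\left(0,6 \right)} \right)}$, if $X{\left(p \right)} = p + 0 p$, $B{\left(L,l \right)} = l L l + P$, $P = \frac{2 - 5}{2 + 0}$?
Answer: $9$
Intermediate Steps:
$P = - \frac{3}{2} \approx -1.5$
$B{\left(L,l \right)} = - \frac{3}{2} + L l^{2}$ ($B{\left(L,l \right)} = l L l - \frac{3}{2} = L l l - \frac{3}{2} = L l^{2} - \frac{3}{2} = - \frac{3}{2} + L l^{2}$)
$X{\left(p \right)} = p$ ($X{\left(p \right)} = p + 0 = p$)
$- 6 X{\left(B{\left(0,6 \right)} \right)} = - 6 \left(- \frac{3}{2} + 0 \cdot 6^{2}\right) = - 6 \left(- \frac{3}{2} + 0 \cdot 36\right) = - 6 \left(- \frac{3}{2} + 0\right) = \left(-6\right) \left(- \frac{3}{2}\right) = 9$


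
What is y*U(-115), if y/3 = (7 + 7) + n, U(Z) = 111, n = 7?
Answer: 6993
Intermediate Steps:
y = 63 (y = 3*((7 + 7) + 7) = 3*(14 + 7) = 3*21 = 63)
y*U(-115) = 63*111 = 6993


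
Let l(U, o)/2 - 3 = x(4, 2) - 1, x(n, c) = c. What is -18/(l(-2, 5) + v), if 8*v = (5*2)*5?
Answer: -24/19 ≈ -1.2632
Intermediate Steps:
l(U, o) = 8 (l(U, o) = 6 + 2*(2 - 1) = 6 + 2*1 = 6 + 2 = 8)
v = 25/4 (v = ((5*2)*5)/8 = (10*5)/8 = (⅛)*50 = 25/4 ≈ 6.2500)
-18/(l(-2, 5) + v) = -18/(8 + 25/4) = -18/(57/4) = (4/57)*(-18) = -24/19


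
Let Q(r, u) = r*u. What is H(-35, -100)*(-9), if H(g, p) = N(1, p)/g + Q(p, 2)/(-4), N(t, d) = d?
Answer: -3330/7 ≈ -475.71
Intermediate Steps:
H(g, p) = -p/2 + p/g (H(g, p) = p/g + (p*2)/(-4) = p/g + (2*p)*(-1/4) = p/g - p/2 = -p/2 + p/g)
H(-35, -100)*(-9) = (-1/2*(-100) - 100/(-35))*(-9) = (50 - 100*(-1/35))*(-9) = (50 + 20/7)*(-9) = (370/7)*(-9) = -3330/7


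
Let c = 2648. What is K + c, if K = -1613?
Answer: 1035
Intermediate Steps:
K + c = -1613 + 2648 = 1035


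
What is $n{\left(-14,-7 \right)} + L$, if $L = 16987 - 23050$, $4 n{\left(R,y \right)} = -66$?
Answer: $- \frac{12159}{2} \approx -6079.5$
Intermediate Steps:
$n{\left(R,y \right)} = - \frac{33}{2}$ ($n{\left(R,y \right)} = \frac{1}{4} \left(-66\right) = - \frac{33}{2}$)
$L = -6063$
$n{\left(-14,-7 \right)} + L = - \frac{33}{2} - 6063 = - \frac{12159}{2}$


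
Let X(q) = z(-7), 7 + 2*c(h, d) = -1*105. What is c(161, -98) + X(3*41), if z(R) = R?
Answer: -63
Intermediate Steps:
c(h, d) = -56 (c(h, d) = -7/2 + (-1*105)/2 = -7/2 + (½)*(-105) = -7/2 - 105/2 = -56)
X(q) = -7
c(161, -98) + X(3*41) = -56 - 7 = -63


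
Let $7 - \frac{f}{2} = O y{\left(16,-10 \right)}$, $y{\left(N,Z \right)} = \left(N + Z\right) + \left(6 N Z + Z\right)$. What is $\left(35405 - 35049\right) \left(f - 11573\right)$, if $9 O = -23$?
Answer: $- \frac{52821500}{9} \approx -5.8691 \cdot 10^{6}$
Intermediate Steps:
$O = - \frac{23}{9}$ ($O = \frac{1}{9} \left(-23\right) = - \frac{23}{9} \approx -2.5556$)
$y{\left(N,Z \right)} = N + 2 Z + 6 N Z$ ($y{\left(N,Z \right)} = \left(N + Z\right) + \left(6 N Z + Z\right) = \left(N + Z\right) + \left(Z + 6 N Z\right) = N + 2 Z + 6 N Z$)
$f = - \frac{44218}{9}$ ($f = 14 - 2 \left(- \frac{23 \left(16 + 2 \left(-10\right) + 6 \cdot 16 \left(-10\right)\right)}{9}\right) = 14 - 2 \left(- \frac{23 \left(16 - 20 - 960\right)}{9}\right) = 14 - 2 \left(\left(- \frac{23}{9}\right) \left(-964\right)\right) = 14 - \frac{44344}{9} = - \frac{44218}{9} \approx -4913.1$)
$\left(35405 - 35049\right) \left(f - 11573\right) = \left(35405 - 35049\right) \left(- \frac{44218}{9} - 11573\right) = 356 \left(- \frac{148375}{9}\right) = - \frac{52821500}{9}$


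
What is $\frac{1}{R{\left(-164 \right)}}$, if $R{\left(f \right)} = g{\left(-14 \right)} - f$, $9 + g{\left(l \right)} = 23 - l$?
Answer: $\frac{1}{192} \approx 0.0052083$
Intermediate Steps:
$g{\left(l \right)} = 14 - l$ ($g{\left(l \right)} = -9 - \left(-23 + l\right) = 14 - l$)
$R{\left(f \right)} = 28 - f$ ($R{\left(f \right)} = \left(14 - -14\right) - f = \left(14 + 14\right) - f = 28 - f$)
$\frac{1}{R{\left(-164 \right)}} = \frac{1}{28 - -164} = \frac{1}{28 + 164} = \frac{1}{192}$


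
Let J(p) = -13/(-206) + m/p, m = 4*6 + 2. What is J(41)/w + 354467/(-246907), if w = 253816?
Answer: -759880065188789/529301927307952 ≈ -1.4356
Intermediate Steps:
m = 26 (m = 24 + 2 = 26)
J(p) = 13/206 + 26/p (J(p) = -13/(-206) + 26/p = -13*(-1/206) + 26/p = 13/206 + 26/p)
J(41)/w + 354467/(-246907) = (13/206 + 26/41)/253816 + 354467/(-246907) = (13/206 + 26*(1/41))*(1/253816) + 354467*(-1/246907) = (13/206 + 26/41)*(1/253816) - 354467/246907 = (5889/8446)*(1/253816) - 354467/246907 = 5889/2143729936 - 354467/246907 = -759880065188789/529301927307952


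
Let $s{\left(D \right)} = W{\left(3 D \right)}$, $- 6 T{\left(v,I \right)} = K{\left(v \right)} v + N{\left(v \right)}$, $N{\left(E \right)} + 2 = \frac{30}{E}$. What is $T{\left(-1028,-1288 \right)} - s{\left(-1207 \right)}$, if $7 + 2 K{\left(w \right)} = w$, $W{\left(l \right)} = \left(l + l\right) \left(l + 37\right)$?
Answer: $- \frac{80319673369}{3084} \approx -2.6044 \cdot 10^{7}$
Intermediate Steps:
$N{\left(E \right)} = -2 + \frac{30}{E}$
$W{\left(l \right)} = 2 l \left(37 + l\right)$
$K{\left(w \right)} = - \frac{7}{2} + \frac{w}{2}$
$T{\left(v,I \right)} = \frac{1}{3} - \frac{5}{v} - \frac{v \left(- \frac{7}{2} + \frac{v}{2}\right)}{6}$ ($T{\left(v,I \right)} = - \frac{\left(- \frac{7}{2} + \frac{v}{2}\right) v - \left(2 - \frac{30}{v}\right)}{6} = - \frac{v \left(- \frac{7}{2} + \frac{v}{2}\right) - \left(2 - \frac{30}{v}\right)}{6} = - \frac{-2 + \frac{30}{v} + v \left(- \frac{7}{2} + \frac{v}{2}\right)}{6} = \frac{1}{3} - \frac{5}{v} - \frac{v \left(- \frac{7}{2} + \frac{v}{2}\right)}{6}$)
$s{\left(D \right)} = 6 D \left(37 + 3 D\right)$ ($s{\left(D \right)} = 2 \cdot 3 D \left(37 + 3 D\right) = 6 D \left(37 + 3 D\right)$)
$T{\left(-1028,-1288 \right)} - s{\left(-1207 \right)} = \frac{-60 + 4 \left(-1028\right) + \left(-1028\right)^{2} \left(7 - -1028\right)}{12 \left(-1028\right)} - 6 \left(-1207\right) \left(37 + 3 \left(-1207\right)\right) = \frac{1}{12} \left(- \frac{1}{1028}\right) \left(-60 - 4112 + 1056784 \left(7 + 1028\right)\right) - 6 \left(-1207\right) \left(37 - 3621\right) = \frac{1}{12} \left(- \frac{1}{1028}\right) \left(-60 - 4112 + 1056784 \cdot 1035\right) - 6 \left(-1207\right) \left(-3584\right) = \frac{1}{12} \left(- \frac{1}{1028}\right) \left(-60 - 4112 + 1093771440\right) - 25955328 = \frac{1}{12} \left(- \frac{1}{1028}\right) 1093767268 - 25955328 = - \frac{273441817}{3084} - 25955328 = - \frac{80319673369}{3084}$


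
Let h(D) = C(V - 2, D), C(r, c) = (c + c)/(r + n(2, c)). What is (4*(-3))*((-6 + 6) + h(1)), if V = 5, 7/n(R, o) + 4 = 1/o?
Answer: -36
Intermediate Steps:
n(R, o) = 7/(-4 + 1/o)
C(r, c) = 2*c/(r - 7*c/(-1 + 4*c)) (C(r, c) = (c + c)/(r - 7*c/(-1 + 4*c)) = (2*c)/(r - 7*c/(-1 + 4*c)) = 2*c/(r - 7*c/(-1 + 4*c)))
h(D) = 2*D*(-1 + 4*D)/(-3 + 5*D) (h(D) = 2*D*(-1 + 4*D)/(-(5 - 2) - 7*D + 4*D*(5 - 2)) = 2*D*(-1 + 4*D)/(-1*3 - 7*D + 4*D*3) = 2*D*(-1 + 4*D)/(-3 - 7*D + 12*D) = 2*D*(-1 + 4*D)/(-3 + 5*D))
(4*(-3))*((-6 + 6) + h(1)) = (4*(-3))*((-6 + 6) + 2*1*(-1 + 4*1)/(-3 + 5*1)) = -12*(0 + 2*1*(-1 + 4)/(-3 + 5)) = -12*(0 + 2*1*3/2) = -12*(0 + 2*1*(½)*3) = -12*(0 + 3) = -12*3 = -36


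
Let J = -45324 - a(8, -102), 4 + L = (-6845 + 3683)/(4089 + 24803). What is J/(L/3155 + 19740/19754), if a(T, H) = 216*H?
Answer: -9663825318552/414064447 ≈ -23339.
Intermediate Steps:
L = -1915/466 (L = -4 + (-6845 + 3683)/(4089 + 24803) = -4 - 3162/28892 = -4 - 3162*1/28892 = -4 - 51/466 = -1915/466 ≈ -4.1094)
J = -23292 (J = -45324 - 216*(-102) = -45324 - 1*(-22032) = -45324 + 22032 = -23292)
J/(L/3155 + 19740/19754) = -23292/(-1915/466/3155 + 19740/19754) = -23292/(-1915/466*1/3155 + 19740*(1/19754)) = -23292/(-383/294046 + 1410/1411) = -23292/414064447/414898906 = -23292*414898906/414064447 = -9663825318552/414064447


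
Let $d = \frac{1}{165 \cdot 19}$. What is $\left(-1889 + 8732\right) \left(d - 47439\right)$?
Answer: $- \frac{339233203184}{1045} \approx -3.2462 \cdot 10^{8}$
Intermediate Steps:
$d = \frac{1}{3135} \approx 0.00031898$
$\left(-1889 + 8732\right) \left(d - 47439\right) = \left(-1889 + 8732\right) \left(\frac{1}{3135} - 47439\right) = 6843 \left(- \frac{148721264}{3135}\right) = - \frac{339233203184}{1045}$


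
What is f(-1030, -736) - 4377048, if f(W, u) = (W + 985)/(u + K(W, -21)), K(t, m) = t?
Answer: -7729866723/1766 ≈ -4.3770e+6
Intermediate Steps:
f(W, u) = (985 + W)/(W + u) (f(W, u) = (W + 985)/(u + W) = (985 + W)/(W + u))
f(-1030, -736) - 4377048 = (985 - 1030)/(-1030 - 736) - 4377048 = -45/(-1766) - 4377048 = -1/1766*(-45) - 4377048 = 45/1766 - 4377048 = -7729866723/1766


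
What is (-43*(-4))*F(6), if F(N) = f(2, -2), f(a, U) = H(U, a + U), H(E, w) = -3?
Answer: -516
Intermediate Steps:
f(a, U) = -3
F(N) = -3
(-43*(-4))*F(6) = -43*(-4)*(-3) = 172*(-3) = -516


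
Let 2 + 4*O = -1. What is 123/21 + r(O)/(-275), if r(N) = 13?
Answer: 11184/1925 ≈ 5.8099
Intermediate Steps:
O = -3/4 (O = -1/2 + (1/4)*(-1) = -1/2 - 1/4 = -3/4 ≈ -0.75000)
123/21 + r(O)/(-275) = 123/21 + 13/(-275) = 123*(1/21) + 13*(-1/275) = 41/7 - 13/275 = 11184/1925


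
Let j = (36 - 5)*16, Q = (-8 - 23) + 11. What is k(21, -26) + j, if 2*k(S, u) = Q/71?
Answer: 35206/71 ≈ 495.86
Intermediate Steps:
Q = -20 (Q = -31 + 11 = -20)
k(S, u) = -10/71 (k(S, u) = (-20/71)/2 = (-20*1/71)/2 = (1/2)*(-20/71) = -10/71)
j = 496 (j = 31*16 = 496)
k(21, -26) + j = -10/71 + 496 = 35206/71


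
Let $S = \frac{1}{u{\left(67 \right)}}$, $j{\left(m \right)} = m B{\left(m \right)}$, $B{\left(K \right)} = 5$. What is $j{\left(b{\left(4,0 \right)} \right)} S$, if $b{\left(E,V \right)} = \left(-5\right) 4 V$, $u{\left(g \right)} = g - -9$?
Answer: $0$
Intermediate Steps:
$u{\left(g \right)} = 9 + g$ ($u{\left(g \right)} = g + 9 = 9 + g$)
$b{\left(E,V \right)} = - 20 V$
$j{\left(m \right)} = 5 m$ ($j{\left(m \right)} = m 5 = 5 m$)
$S = \frac{1}{76}$ ($S = \frac{1}{9 + 67} = \frac{1}{76} \approx 0.013158$)
$j{\left(b{\left(4,0 \right)} \right)} S = 5 \left(\left(-20\right) 0\right) \frac{1}{76} = 5 \cdot 0 \cdot \frac{1}{76} = 0 \cdot \frac{1}{76} = 0$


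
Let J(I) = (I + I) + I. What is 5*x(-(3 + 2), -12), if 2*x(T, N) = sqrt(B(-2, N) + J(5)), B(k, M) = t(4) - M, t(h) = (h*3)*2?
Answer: 5*sqrt(51)/2 ≈ 17.854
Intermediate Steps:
t(h) = 6*h (t(h) = (3*h)*2 = 6*h)
B(k, M) = 24 - M (B(k, M) = 6*4 - M = 24 - M)
J(I) = 3*I (J(I) = 2*I + I = 3*I)
x(T, N) = sqrt(39 - N)/2 (x(T, N) = sqrt((24 - N) + 3*5)/2 = sqrt((24 - N) + 15)/2 = sqrt(39 - N)/2)
5*x(-(3 + 2), -12) = 5*(sqrt(39 - 1*(-12))/2) = 5*(sqrt(39 + 12)/2) = 5*(sqrt(51)/2) = 5*sqrt(51)/2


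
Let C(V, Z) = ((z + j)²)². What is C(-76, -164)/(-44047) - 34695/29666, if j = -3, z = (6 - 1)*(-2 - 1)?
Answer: -4642428681/1306698302 ≈ -3.5528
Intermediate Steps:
z = -15 (z = 5*(-3) = -15)
C(V, Z) = 104976 (C(V, Z) = ((-15 - 3)²)² = ((-18)²)² = 324² = 104976)
C(-76, -164)/(-44047) - 34695/29666 = 104976/(-44047) - 34695/29666 = 104976*(-1/44047) - 34695*1/29666 = -104976/44047 - 34695/29666 = -4642428681/1306698302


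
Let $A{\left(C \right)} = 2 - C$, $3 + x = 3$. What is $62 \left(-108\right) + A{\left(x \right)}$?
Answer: $-6694$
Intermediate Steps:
$x = 0$ ($x = -3 + 3 = 0$)
$62 \left(-108\right) + A{\left(x \right)} = 62 \left(-108\right) + \left(2 - 0\right) = -6696 + \left(2 + 0\right) = -6696 + 2 = -6694$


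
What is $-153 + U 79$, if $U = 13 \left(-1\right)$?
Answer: $-1180$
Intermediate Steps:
$U = -13$
$-153 + U 79 = -153 - 1027 = -1180$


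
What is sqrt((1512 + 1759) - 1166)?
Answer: sqrt(2105) ≈ 45.880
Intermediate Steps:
sqrt((1512 + 1759) - 1166) = sqrt(3271 - 1166) = sqrt(2105)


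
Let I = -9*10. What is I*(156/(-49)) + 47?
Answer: 16343/49 ≈ 333.53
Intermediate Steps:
I = -90
I*(156/(-49)) + 47 = -14040/(-49) + 47 = -14040*(-1)/49 + 47 = -90*(-156/49) + 47 = 14040/49 + 47 = 16343/49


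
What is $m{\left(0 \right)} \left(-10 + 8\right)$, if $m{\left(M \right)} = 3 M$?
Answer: $0$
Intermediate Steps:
$m{\left(0 \right)} \left(-10 + 8\right) = 3 \cdot 0 \left(-10 + 8\right) = 0 \left(-2\right) = 0$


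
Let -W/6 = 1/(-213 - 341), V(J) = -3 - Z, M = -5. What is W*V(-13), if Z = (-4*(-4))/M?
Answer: 3/1385 ≈ 0.0021661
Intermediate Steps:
Z = -16/5 (Z = -4*(-4)/(-5) = 16*(-1/5) = -16/5 ≈ -3.2000)
V(J) = 1/5 (V(J) = -3 - 1*(-16/5) = -3 + 16/5 = 1/5)
W = 3/277 (W = -6/(-213 - 341) = -6/(-554) = -6*(-1/554) = 3/277 ≈ 0.010830)
W*V(-13) = (3/277)*(1/5) = 3/1385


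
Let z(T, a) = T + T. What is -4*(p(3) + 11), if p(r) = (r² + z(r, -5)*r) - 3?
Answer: -140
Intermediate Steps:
z(T, a) = 2*T
p(r) = -3 + 3*r² (p(r) = (r² + (2*r)*r) - 3 = (r² + 2*r²) - 3 = 3*r² - 3 = -3 + 3*r²)
-4*(p(3) + 11) = -4*((-3 + 3*3²) + 11) = -4*((-3 + 3*9) + 11) = -4*((-3 + 27) + 11) = -4*(24 + 11) = -4*35 = -140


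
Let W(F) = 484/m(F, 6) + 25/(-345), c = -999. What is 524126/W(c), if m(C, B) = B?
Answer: 36164694/5561 ≈ 6503.3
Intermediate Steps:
W(F) = 5561/69 (W(F) = 484/6 + 25/(-345) = 484*(⅙) + 25*(-1/345) = 242/3 - 5/69 = 5561/69)
524126/W(c) = 524126/(5561/69) = 524126*(69/5561) = 36164694/5561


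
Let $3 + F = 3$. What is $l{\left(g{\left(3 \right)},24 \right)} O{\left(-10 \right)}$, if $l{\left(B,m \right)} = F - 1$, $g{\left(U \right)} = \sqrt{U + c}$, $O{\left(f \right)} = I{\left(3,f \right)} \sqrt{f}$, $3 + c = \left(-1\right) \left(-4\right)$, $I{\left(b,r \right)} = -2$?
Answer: $2 i \sqrt{10} \approx 6.3246 i$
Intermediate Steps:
$F = 0$ ($F = -3 + 3 = 0$)
$c = 1$ ($c = -3 - -4 = -3 + 4 = 1$)
$O{\left(f \right)} = - 2 \sqrt{f}$
$g{\left(U \right)} = \sqrt{1 + U}$ ($g{\left(U \right)} = \sqrt{U + 1} = \sqrt{1 + U}$)
$l{\left(B,m \right)} = -1$ ($l{\left(B,m \right)} = 0 - 1 = -1$)
$l{\left(g{\left(3 \right)},24 \right)} O{\left(-10 \right)} = - \left(-2\right) \sqrt{-10} = - \left(-2\right) i \sqrt{10} = 2 i \sqrt{10}$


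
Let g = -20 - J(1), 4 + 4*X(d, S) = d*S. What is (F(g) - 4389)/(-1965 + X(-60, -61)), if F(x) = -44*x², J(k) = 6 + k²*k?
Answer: 36465/1051 ≈ 34.696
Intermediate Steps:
J(k) = 6 + k³
X(d, S) = -1 + S*d/4 (X(d, S) = -1 + (d*S)/4 = -1 + (S*d)/4 = -1 + S*d/4)
g = -27 (g = -20 - (6 + 1³) = -20 - (6 + 1) = -20 - 1*7 = -20 - 7 = -27)
(F(g) - 4389)/(-1965 + X(-60, -61)) = (-44*(-27)² - 4389)/(-1965 + (-1 + (¼)*(-61)*(-60))) = (-44*729 - 4389)/(-1965 + (-1 + 915)) = (-32076 - 4389)/(-1965 + 914) = -36465/(-1051) = -36465*(-1/1051) = 36465/1051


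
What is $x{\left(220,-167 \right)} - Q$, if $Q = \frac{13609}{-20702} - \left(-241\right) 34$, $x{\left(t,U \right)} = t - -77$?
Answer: $- \frac{163470085}{20702} \approx -7896.3$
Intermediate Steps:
$x{\left(t,U \right)} = 77 + t$ ($x{\left(t,U \right)} = t + 77 = 77 + t$)
$Q = \frac{169618579}{20702}$ ($Q = 13609 \left(- \frac{1}{20702}\right) - -8194 = - \frac{13609}{20702} + 8194 = \frac{169618579}{20702} \approx 8193.3$)
$x{\left(220,-167 \right)} - Q = \left(77 + 220\right) - \frac{169618579}{20702} = 297 - \frac{169618579}{20702} = - \frac{163470085}{20702}$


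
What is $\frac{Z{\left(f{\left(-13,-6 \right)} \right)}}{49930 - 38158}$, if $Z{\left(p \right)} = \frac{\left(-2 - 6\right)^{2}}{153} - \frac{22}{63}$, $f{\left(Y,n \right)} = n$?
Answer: $\frac{37}{6303906} \approx 5.8694 \cdot 10^{-6}$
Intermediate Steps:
$Z{\left(p \right)} = \frac{74}{1071}$ ($Z{\left(p \right)} = \left(-8\right)^{2} \cdot \frac{1}{153} - \frac{22}{63} = 64 \cdot \frac{1}{153} - \frac{22}{63} = \frac{64}{153} - \frac{22}{63} = \frac{74}{1071}$)
$\frac{Z{\left(f{\left(-13,-6 \right)} \right)}}{49930 - 38158} = \frac{74}{1071 \left(49930 - 38158\right)} = \frac{74}{1071 \cdot 11772} = \frac{74}{1071} \cdot \frac{1}{11772} = \frac{37}{6303906}$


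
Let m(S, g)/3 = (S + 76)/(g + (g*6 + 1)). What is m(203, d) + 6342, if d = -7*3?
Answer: 925095/146 ≈ 6336.3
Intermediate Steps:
d = -21
m(S, g) = 3*(76 + S)/(1 + 7*g) (m(S, g) = 3*((S + 76)/(g + (g*6 + 1))) = 3*((76 + S)/(g + (6*g + 1))) = 3*((76 + S)/(g + (1 + 6*g))) = 3*((76 + S)/(1 + 7*g)) = 3*(76 + S)/(1 + 7*g))
m(203, d) + 6342 = 3*(76 + 203)/(1 + 7*(-21)) + 6342 = 3*279/(1 - 147) + 6342 = 3*279/(-146) + 6342 = 3*(-1/146)*279 + 6342 = -837/146 + 6342 = 925095/146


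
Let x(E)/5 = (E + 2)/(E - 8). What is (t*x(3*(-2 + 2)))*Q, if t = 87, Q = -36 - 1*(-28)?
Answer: 870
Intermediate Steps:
Q = -8 (Q = -36 + 28 = -8)
x(E) = 5*(2 + E)/(-8 + E) (x(E) = 5*((E + 2)/(E - 8)) = 5*((2 + E)/(-8 + E)) = 5*(2 + E)/(-8 + E))
(t*x(3*(-2 + 2)))*Q = (87*(5*(2 + 3*(-2 + 2))/(-8 + 3*(-2 + 2))))*(-8) = (87*(5*(2 + 3*0)/(-8 + 3*0)))*(-8) = (87*(5*(2 + 0)/(-8 + 0)))*(-8) = (87*(5*2/(-8)))*(-8) = (87*(5*(-⅛)*2))*(-8) = (87*(-5/4))*(-8) = -435/4*(-8) = 870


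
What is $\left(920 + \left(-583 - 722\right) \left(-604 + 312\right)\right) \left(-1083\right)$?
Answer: $-413684340$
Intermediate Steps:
$\left(920 + \left(-583 - 722\right) \left(-604 + 312\right)\right) \left(-1083\right) = \left(920 - -381060\right) \left(-1083\right) = \left(920 + 381060\right) \left(-1083\right) = 381980 \left(-1083\right) = -413684340$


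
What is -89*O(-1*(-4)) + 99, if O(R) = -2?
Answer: 277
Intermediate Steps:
-89*O(-1*(-4)) + 99 = -89*(-2) + 99 = 178 + 99 = 277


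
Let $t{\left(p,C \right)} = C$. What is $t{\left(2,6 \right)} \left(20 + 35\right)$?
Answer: $330$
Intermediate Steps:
$t{\left(2,6 \right)} \left(20 + 35\right) = 6 \left(20 + 35\right) = 6 \cdot 55 = 330$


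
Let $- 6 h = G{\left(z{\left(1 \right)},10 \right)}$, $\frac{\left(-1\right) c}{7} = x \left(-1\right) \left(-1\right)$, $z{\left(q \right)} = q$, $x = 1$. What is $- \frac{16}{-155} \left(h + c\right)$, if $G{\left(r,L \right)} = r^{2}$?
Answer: $- \frac{344}{465} \approx -0.73979$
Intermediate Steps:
$c = -7$ ($c = - 7 \cdot 1 \left(-1\right) \left(-1\right) = - 7 \left(\left(-1\right) \left(-1\right)\right) = \left(-7\right) 1 = -7$)
$h = - \frac{1}{6}$ ($h = - \frac{1^{2}}{6} = \left(- \frac{1}{6}\right) 1 = - \frac{1}{6} \approx -0.16667$)
$- \frac{16}{-155} \left(h + c\right) = - \frac{16}{-155} \left(- \frac{1}{6} - 7\right) = \left(-16\right) \left(- \frac{1}{155}\right) \left(- \frac{43}{6}\right) = \frac{16}{155} \left(- \frac{43}{6}\right) = - \frac{344}{465}$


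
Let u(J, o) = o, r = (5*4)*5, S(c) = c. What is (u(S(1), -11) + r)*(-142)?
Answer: -12638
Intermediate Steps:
r = 100 (r = 20*5 = 100)
(u(S(1), -11) + r)*(-142) = (-11 + 100)*(-142) = 89*(-142) = -12638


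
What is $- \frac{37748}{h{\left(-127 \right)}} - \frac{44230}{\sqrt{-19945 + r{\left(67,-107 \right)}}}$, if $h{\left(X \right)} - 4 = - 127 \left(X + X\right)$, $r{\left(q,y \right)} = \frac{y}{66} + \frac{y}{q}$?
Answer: $- \frac{18874}{16131} + \frac{44230 i \sqrt{390069134862}}{88211021} \approx -1.17 + 313.16 i$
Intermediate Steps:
$r{\left(q,y \right)} = \frac{y}{66} + \frac{y}{q}$ ($r{\left(q,y \right)} = y \frac{1}{66} + \frac{y}{q} = \frac{y}{66} + \frac{y}{q}$)
$h{\left(X \right)} = 4 - 254 X$ ($h{\left(X \right)} = 4 - 127 \left(X + X\right) = 4 - 127 \cdot 2 X = 4 - 254 X$)
$- \frac{37748}{h{\left(-127 \right)}} - \frac{44230}{\sqrt{-19945 + r{\left(67,-107 \right)}}} = - \frac{37748}{4 - -32258} - \frac{44230}{\sqrt{-19945 - \left(\frac{107}{66} + \frac{107}{67}\right)}} = - \frac{37748}{4 + 32258} - \frac{44230}{\sqrt{-19945 - \frac{14231}{4422}}} = - \frac{37748}{32262} - \frac{44230}{\sqrt{-19945 - \frac{14231}{4422}}} = \left(-37748\right) \frac{1}{32262} - \frac{44230}{\sqrt{-19945 - \frac{14231}{4422}}} = - \frac{18874}{16131} - \frac{44230}{\sqrt{- \frac{88211021}{4422}}} = - \frac{18874}{16131} - \frac{44230}{\frac{1}{4422} i \sqrt{390069134862}} = - \frac{18874}{16131} - 44230 \left(- \frac{i \sqrt{390069134862}}{88211021}\right) = - \frac{18874}{16131} + \frac{44230 i \sqrt{390069134862}}{88211021}$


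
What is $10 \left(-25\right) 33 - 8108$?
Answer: $-16358$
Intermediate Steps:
$10 \left(-25\right) 33 - 8108 = \left(-250\right) 33 - 8108 = -8250 - 8108 = -16358$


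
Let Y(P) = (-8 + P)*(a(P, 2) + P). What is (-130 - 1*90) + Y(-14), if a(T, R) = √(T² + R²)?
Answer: 88 - 220*√2 ≈ -223.13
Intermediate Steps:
a(T, R) = √(R² + T²)
Y(P) = (-8 + P)*(P + √(4 + P²)) (Y(P) = (-8 + P)*(√(2² + P²) + P) = (-8 + P)*(√(4 + P²) + P) = (-8 + P)*(P + √(4 + P²)))
(-130 - 1*90) + Y(-14) = (-130 - 1*90) + ((-14)² - 8*(-14) - 8*√(4 + (-14)²) - 14*√(4 + (-14)²)) = (-130 - 90) + (196 + 112 - 8*√(4 + 196) - 14*√(4 + 196)) = -220 + (196 + 112 - 80*√2 - 140*√2) = -220 + (308 - 220*√2) = 88 - 220*√2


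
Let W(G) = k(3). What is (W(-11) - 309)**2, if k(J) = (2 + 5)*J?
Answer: 82944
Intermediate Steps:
k(J) = 7*J
W(G) = 21 (W(G) = 7*3 = 21)
(W(-11) - 309)**2 = (21 - 309)**2 = (-288)**2 = 82944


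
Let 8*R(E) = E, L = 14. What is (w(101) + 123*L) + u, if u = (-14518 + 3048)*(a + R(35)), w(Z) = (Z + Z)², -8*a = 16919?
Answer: 24249961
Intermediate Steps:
a = -16919/8 (a = -⅛*16919 = -16919/8 ≈ -2114.9)
R(E) = E/8
w(Z) = 4*Z² (w(Z) = (2*Z)² = 4*Z²)
u = 24207435 (u = (-14518 + 3048)*(-16919/8 + (⅛)*35) = -11470*(-16919/8 + 35/8) = -11470*(-4221/2) = 24207435)
(w(101) + 123*L) + u = (4*101² + 123*14) + 24207435 = (4*10201 + 1722) + 24207435 = (40804 + 1722) + 24207435 = 42526 + 24207435 = 24249961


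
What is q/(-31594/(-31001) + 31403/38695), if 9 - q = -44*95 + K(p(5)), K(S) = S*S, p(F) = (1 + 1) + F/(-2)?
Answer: 20099024809725/8784216932 ≈ 2288.1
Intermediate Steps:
p(F) = 2 - F/2 (p(F) = 2 + F*(-½) = 2 - F/2)
K(S) = S²
q = 16755/4 (q = 9 - (-44*95 + (2 - ½*5)²) = 9 - (-4180 + (2 - 5/2)²) = 9 - (-4180 + (-½)²) = 9 - (-4180 + ¼) = 9 - 1*(-16719/4) = 9 + 16719/4 = 16755/4 ≈ 4188.8)
q/(-31594/(-31001) + 31403/38695) = 16755/(4*(-31594/(-31001) + 31403/38695)) = 16755/(4*(-31594*(-1/31001) + 31403*(1/38695))) = 16755/(4*(31594/31001 + 31403/38695)) = 16755/(4*(2196054233/1199583695)) = (16755/4)*(1199583695/2196054233) = 20099024809725/8784216932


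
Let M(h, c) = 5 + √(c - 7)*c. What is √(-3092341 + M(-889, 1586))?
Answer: √(-3092336 + 1586*√1579) ≈ 1740.5*I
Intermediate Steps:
M(h, c) = 5 + c*√(-7 + c) (M(h, c) = 5 + √(-7 + c)*c = 5 + c*√(-7 + c))
√(-3092341 + M(-889, 1586)) = √(-3092341 + (5 + 1586*√(-7 + 1586))) = √(-3092341 + (5 + 1586*√1579)) = √(-3092336 + 1586*√1579)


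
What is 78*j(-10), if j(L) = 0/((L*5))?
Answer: 0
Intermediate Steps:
j(L) = 0 (j(L) = 0/((5*L)) = 0*(1/(5*L)) = 0)
78*j(-10) = 78*0 = 0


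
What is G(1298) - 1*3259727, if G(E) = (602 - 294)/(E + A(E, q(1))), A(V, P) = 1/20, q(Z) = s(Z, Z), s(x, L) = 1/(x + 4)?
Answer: -84625766487/25961 ≈ -3.2597e+6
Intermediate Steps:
s(x, L) = 1/(4 + x)
q(Z) = 1/(4 + Z)
A(V, P) = 1/20
G(E) = 308/(1/20 + E) (G(E) = (602 - 294)/(E + 1/20) = 308/(1/20 + E))
G(1298) - 1*3259727 = 6160/(1 + 20*1298) - 1*3259727 = 6160/(1 + 25960) - 3259727 = 6160/25961 - 3259727 = -84625766487/25961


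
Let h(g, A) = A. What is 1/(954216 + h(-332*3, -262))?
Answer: 1/953954 ≈ 1.0483e-6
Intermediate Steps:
1/(954216 + h(-332*3, -262)) = 1/(954216 - 262) = 1/953954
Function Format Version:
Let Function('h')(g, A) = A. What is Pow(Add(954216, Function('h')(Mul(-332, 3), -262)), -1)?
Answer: Rational(1, 953954) ≈ 1.0483e-6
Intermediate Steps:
Pow(Add(954216, Function('h')(Mul(-332, 3), -262)), -1) = Pow(Add(954216, -262), -1) = Pow(953954, -1) = Rational(1, 953954)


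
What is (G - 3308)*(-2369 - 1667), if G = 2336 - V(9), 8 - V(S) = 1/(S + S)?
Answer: 35595502/9 ≈ 3.9551e+6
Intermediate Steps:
V(S) = 8 - 1/(2*S) (V(S) = 8 - 1/(S + S) = 8 - 1/(2*S))
G = 41905/18 (G = 2336 - (8 - ½/9) = 2336 - (8 - ½*⅑) = 2336 - (8 - 1/18) = 2336 - 1*143/18 = 2336 - 143/18 = 41905/18 ≈ 2328.1)
(G - 3308)*(-2369 - 1667) = (41905/18 - 3308)*(-2369 - 1667) = -17639/18*(-4036) = 35595502/9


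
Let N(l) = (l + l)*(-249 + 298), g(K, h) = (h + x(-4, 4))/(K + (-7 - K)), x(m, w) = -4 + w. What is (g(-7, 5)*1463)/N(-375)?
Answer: 209/7350 ≈ 0.028435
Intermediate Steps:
g(K, h) = -h/7 (g(K, h) = (h + (-4 + 4))/(K + (-7 - K)) = (h + 0)/(-7) = h*(-⅐) = -h/7)
N(l) = 98*l (N(l) = (2*l)*49 = 98*l)
(g(-7, 5)*1463)/N(-375) = (-⅐*5*1463)/((98*(-375))) = -5/7*1463/(-36750) = -1045*(-1/36750) = 209/7350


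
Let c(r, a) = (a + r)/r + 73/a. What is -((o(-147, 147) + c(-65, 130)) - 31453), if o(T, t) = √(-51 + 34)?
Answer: 4088947/130 - I*√17 ≈ 31453.0 - 4.1231*I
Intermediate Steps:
o(T, t) = I*√17 (o(T, t) = √(-17) = I*√17)
c(r, a) = 73/a + (a + r)/r (c(r, a) = (a + r)/r + 73/a = 73/a + (a + r)/r)
-((o(-147, 147) + c(-65, 130)) - 31453) = -((I*√17 + (1 + 73/130 + 130/(-65))) - 31453) = -((I*√17 + (1 + 73*(1/130) + 130*(-1/65))) - 31453) = -((I*√17 + (1 + 73/130 - 2)) - 31453) = -((I*√17 - 57/130) - 31453) = -((-57/130 + I*√17) - 31453) = -(-4088947/130 + I*√17) = 4088947/130 - I*√17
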